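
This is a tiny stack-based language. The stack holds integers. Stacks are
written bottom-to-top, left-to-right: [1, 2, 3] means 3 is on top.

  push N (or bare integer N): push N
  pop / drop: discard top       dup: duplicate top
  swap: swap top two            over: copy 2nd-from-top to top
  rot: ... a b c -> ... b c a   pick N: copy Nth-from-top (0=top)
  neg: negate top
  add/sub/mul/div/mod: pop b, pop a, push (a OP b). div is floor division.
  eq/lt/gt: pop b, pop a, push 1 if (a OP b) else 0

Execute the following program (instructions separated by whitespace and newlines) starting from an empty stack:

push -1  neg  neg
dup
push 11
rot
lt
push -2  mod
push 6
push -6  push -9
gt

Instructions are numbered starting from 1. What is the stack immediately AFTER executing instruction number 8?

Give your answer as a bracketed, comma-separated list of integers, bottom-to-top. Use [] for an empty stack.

Step 1 ('push -1'): [-1]
Step 2 ('neg'): [1]
Step 3 ('neg'): [-1]
Step 4 ('dup'): [-1, -1]
Step 5 ('push 11'): [-1, -1, 11]
Step 6 ('rot'): [-1, 11, -1]
Step 7 ('lt'): [-1, 0]
Step 8 ('push -2'): [-1, 0, -2]

Answer: [-1, 0, -2]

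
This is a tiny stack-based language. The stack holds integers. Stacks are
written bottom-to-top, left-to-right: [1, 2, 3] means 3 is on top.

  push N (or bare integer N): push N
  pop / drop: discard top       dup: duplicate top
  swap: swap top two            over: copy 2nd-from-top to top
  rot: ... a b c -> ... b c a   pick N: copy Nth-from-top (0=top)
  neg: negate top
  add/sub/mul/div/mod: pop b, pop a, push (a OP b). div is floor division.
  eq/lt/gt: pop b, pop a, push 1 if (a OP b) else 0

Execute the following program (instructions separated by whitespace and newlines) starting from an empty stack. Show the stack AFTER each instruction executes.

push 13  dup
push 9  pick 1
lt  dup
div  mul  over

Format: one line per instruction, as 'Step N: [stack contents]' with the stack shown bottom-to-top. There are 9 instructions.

Step 1: [13]
Step 2: [13, 13]
Step 3: [13, 13, 9]
Step 4: [13, 13, 9, 13]
Step 5: [13, 13, 1]
Step 6: [13, 13, 1, 1]
Step 7: [13, 13, 1]
Step 8: [13, 13]
Step 9: [13, 13, 13]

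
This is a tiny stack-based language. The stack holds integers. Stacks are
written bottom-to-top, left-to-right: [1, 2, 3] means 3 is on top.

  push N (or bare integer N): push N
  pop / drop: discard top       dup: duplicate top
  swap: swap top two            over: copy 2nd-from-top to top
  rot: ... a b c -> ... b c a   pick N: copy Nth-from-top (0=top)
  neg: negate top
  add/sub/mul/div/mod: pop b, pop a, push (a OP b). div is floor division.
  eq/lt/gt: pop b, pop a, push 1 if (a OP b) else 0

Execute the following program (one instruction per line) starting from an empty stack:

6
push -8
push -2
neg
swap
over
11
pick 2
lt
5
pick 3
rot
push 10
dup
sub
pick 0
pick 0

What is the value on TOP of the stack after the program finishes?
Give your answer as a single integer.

After 'push 6': [6]
After 'push -8': [6, -8]
After 'push -2': [6, -8, -2]
After 'neg': [6, -8, 2]
After 'swap': [6, 2, -8]
After 'over': [6, 2, -8, 2]
After 'push 11': [6, 2, -8, 2, 11]
After 'pick 2': [6, 2, -8, 2, 11, -8]
After 'lt': [6, 2, -8, 2, 0]
After 'push 5': [6, 2, -8, 2, 0, 5]
After 'pick 3': [6, 2, -8, 2, 0, 5, -8]
After 'rot': [6, 2, -8, 2, 5, -8, 0]
After 'push 10': [6, 2, -8, 2, 5, -8, 0, 10]
After 'dup': [6, 2, -8, 2, 5, -8, 0, 10, 10]
After 'sub': [6, 2, -8, 2, 5, -8, 0, 0]
After 'pick 0': [6, 2, -8, 2, 5, -8, 0, 0, 0]
After 'pick 0': [6, 2, -8, 2, 5, -8, 0, 0, 0, 0]

Answer: 0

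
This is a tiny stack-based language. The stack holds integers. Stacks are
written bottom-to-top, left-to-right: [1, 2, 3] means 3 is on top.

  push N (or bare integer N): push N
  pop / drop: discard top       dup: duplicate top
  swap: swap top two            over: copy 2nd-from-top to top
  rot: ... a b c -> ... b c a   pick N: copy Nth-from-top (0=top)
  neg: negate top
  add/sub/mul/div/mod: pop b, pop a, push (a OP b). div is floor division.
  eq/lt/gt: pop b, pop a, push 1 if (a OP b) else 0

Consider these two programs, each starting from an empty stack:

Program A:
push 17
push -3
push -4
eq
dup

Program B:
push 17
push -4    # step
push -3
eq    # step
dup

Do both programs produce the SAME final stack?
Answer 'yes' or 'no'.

Program A trace:
  After 'push 17': [17]
  After 'push -3': [17, -3]
  After 'push -4': [17, -3, -4]
  After 'eq': [17, 0]
  After 'dup': [17, 0, 0]
Program A final stack: [17, 0, 0]

Program B trace:
  After 'push 17': [17]
  After 'push -4': [17, -4]
  After 'push -3': [17, -4, -3]
  After 'eq': [17, 0]
  After 'dup': [17, 0, 0]
Program B final stack: [17, 0, 0]
Same: yes

Answer: yes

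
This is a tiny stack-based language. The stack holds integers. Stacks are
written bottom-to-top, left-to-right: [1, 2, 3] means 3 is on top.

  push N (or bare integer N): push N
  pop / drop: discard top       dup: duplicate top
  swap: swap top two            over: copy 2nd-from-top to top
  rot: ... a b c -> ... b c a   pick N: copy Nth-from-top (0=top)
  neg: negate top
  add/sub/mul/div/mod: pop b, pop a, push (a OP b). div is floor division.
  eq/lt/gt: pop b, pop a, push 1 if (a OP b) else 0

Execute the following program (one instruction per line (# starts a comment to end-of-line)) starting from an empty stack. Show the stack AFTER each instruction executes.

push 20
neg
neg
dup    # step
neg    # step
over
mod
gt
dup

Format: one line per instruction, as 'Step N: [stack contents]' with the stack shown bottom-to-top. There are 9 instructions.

Step 1: [20]
Step 2: [-20]
Step 3: [20]
Step 4: [20, 20]
Step 5: [20, -20]
Step 6: [20, -20, 20]
Step 7: [20, 0]
Step 8: [1]
Step 9: [1, 1]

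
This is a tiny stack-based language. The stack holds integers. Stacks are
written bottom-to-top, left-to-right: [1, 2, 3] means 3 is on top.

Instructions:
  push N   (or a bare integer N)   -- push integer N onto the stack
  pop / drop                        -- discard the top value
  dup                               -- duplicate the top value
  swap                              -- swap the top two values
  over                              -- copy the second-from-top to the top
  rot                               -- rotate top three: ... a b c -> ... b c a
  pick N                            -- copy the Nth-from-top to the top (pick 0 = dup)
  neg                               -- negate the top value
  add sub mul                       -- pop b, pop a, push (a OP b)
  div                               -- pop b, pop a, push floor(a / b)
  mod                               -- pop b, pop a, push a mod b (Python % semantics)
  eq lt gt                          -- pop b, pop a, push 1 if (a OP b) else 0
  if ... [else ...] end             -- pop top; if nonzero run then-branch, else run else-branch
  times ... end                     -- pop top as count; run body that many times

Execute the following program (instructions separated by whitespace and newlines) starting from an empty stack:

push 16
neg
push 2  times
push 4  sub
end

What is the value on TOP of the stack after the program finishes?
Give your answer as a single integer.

After 'push 16': [16]
After 'neg': [-16]
After 'push 2': [-16, 2]
After 'times': [-16]
After 'push 4': [-16, 4]
After 'sub': [-20]
After 'push 4': [-20, 4]
After 'sub': [-24]

Answer: -24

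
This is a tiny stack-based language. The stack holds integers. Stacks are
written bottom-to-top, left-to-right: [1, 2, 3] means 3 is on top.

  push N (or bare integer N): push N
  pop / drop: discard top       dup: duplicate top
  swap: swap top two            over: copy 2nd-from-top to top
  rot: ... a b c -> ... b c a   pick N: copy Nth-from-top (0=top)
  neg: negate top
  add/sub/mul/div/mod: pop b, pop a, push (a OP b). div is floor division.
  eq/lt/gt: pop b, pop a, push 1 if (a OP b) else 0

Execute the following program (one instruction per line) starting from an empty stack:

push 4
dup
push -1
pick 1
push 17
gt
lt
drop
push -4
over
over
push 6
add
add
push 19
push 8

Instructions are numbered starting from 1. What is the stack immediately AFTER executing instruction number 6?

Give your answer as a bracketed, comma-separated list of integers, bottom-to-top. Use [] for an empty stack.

Answer: [4, 4, -1, 0]

Derivation:
Step 1 ('push 4'): [4]
Step 2 ('dup'): [4, 4]
Step 3 ('push -1'): [4, 4, -1]
Step 4 ('pick 1'): [4, 4, -1, 4]
Step 5 ('push 17'): [4, 4, -1, 4, 17]
Step 6 ('gt'): [4, 4, -1, 0]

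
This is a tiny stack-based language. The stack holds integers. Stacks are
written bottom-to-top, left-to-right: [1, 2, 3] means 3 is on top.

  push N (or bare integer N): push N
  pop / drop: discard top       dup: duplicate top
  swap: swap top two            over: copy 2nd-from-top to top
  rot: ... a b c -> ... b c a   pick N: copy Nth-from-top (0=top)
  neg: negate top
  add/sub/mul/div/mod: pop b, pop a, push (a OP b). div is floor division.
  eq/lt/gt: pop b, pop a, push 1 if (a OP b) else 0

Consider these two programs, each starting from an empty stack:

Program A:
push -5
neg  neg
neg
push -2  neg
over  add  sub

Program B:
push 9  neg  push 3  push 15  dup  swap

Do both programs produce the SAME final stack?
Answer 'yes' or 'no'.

Answer: no

Derivation:
Program A trace:
  After 'push -5': [-5]
  After 'neg': [5]
  After 'neg': [-5]
  After 'neg': [5]
  After 'push -2': [5, -2]
  After 'neg': [5, 2]
  After 'over': [5, 2, 5]
  After 'add': [5, 7]
  After 'sub': [-2]
Program A final stack: [-2]

Program B trace:
  After 'push 9': [9]
  After 'neg': [-9]
  After 'push 3': [-9, 3]
  After 'push 15': [-9, 3, 15]
  After 'dup': [-9, 3, 15, 15]
  After 'swap': [-9, 3, 15, 15]
Program B final stack: [-9, 3, 15, 15]
Same: no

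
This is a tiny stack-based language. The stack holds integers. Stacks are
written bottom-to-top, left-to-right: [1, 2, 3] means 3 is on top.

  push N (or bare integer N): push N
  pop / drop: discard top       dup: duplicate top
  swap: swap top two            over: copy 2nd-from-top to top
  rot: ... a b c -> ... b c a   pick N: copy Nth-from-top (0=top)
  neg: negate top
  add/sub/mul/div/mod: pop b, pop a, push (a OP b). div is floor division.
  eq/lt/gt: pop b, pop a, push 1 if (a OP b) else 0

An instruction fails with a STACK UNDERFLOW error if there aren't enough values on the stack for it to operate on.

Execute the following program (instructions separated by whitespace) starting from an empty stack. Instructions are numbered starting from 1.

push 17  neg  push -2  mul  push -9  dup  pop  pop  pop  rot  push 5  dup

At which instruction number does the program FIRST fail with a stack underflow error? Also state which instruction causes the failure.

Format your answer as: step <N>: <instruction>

Answer: step 10: rot

Derivation:
Step 1 ('push 17'): stack = [17], depth = 1
Step 2 ('neg'): stack = [-17], depth = 1
Step 3 ('push -2'): stack = [-17, -2], depth = 2
Step 4 ('mul'): stack = [34], depth = 1
Step 5 ('push -9'): stack = [34, -9], depth = 2
Step 6 ('dup'): stack = [34, -9, -9], depth = 3
Step 7 ('pop'): stack = [34, -9], depth = 2
Step 8 ('pop'): stack = [34], depth = 1
Step 9 ('pop'): stack = [], depth = 0
Step 10 ('rot'): needs 3 value(s) but depth is 0 — STACK UNDERFLOW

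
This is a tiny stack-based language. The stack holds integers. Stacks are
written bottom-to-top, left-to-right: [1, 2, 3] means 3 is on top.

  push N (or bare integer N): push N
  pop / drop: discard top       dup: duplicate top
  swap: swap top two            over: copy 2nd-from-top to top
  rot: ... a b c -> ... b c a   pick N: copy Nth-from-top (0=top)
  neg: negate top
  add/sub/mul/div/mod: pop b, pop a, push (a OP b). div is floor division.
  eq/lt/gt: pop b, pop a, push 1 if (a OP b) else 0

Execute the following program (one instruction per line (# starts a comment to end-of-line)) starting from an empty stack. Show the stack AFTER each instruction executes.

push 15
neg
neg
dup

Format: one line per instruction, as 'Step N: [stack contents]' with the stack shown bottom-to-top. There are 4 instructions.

Step 1: [15]
Step 2: [-15]
Step 3: [15]
Step 4: [15, 15]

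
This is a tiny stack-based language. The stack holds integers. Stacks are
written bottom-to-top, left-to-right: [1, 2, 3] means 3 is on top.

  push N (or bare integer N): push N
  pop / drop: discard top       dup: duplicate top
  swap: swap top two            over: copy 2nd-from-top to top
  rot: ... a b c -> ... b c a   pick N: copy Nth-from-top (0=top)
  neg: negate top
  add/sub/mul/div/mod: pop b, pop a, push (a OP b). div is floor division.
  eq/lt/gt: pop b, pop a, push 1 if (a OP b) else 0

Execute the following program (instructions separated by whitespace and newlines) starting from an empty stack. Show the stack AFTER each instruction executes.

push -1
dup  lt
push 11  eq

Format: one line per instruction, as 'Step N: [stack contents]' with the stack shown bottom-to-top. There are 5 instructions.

Step 1: [-1]
Step 2: [-1, -1]
Step 3: [0]
Step 4: [0, 11]
Step 5: [0]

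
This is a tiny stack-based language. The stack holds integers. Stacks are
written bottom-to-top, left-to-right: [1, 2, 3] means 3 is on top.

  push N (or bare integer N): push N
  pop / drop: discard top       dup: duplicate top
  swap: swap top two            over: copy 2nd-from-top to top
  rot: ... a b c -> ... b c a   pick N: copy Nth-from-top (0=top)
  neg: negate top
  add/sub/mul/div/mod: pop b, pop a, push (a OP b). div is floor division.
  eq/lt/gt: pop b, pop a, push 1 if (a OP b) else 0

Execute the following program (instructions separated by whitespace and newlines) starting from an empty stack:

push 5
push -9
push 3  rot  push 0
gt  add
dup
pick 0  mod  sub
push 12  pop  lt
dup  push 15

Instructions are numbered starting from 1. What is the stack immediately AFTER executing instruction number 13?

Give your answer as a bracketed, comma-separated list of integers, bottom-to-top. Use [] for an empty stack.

Answer: [-9, 4]

Derivation:
Step 1 ('push 5'): [5]
Step 2 ('push -9'): [5, -9]
Step 3 ('push 3'): [5, -9, 3]
Step 4 ('rot'): [-9, 3, 5]
Step 5 ('push 0'): [-9, 3, 5, 0]
Step 6 ('gt'): [-9, 3, 1]
Step 7 ('add'): [-9, 4]
Step 8 ('dup'): [-9, 4, 4]
Step 9 ('pick 0'): [-9, 4, 4, 4]
Step 10 ('mod'): [-9, 4, 0]
Step 11 ('sub'): [-9, 4]
Step 12 ('push 12'): [-9, 4, 12]
Step 13 ('pop'): [-9, 4]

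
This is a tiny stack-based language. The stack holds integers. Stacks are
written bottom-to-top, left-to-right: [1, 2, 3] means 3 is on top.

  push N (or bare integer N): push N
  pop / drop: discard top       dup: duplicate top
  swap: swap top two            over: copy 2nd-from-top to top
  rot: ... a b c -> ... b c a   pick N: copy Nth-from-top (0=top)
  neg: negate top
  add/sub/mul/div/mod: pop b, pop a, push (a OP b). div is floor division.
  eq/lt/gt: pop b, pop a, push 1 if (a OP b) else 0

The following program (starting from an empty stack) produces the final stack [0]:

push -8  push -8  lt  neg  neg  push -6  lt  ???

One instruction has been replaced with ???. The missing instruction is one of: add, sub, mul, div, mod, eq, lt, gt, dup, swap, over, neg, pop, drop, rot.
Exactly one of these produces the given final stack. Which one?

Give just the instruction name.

Answer: neg

Derivation:
Stack before ???: [0]
Stack after ???:  [0]
The instruction that transforms [0] -> [0] is: neg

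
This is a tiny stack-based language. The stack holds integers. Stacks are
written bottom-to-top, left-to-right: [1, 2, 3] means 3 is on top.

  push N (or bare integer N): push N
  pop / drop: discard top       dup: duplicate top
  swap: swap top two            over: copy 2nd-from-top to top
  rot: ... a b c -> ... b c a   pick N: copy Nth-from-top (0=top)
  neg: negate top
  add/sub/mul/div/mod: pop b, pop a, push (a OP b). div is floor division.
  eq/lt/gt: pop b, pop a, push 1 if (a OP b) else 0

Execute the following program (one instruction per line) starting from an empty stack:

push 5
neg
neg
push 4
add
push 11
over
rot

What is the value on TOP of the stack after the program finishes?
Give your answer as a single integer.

After 'push 5': [5]
After 'neg': [-5]
After 'neg': [5]
After 'push 4': [5, 4]
After 'add': [9]
After 'push 11': [9, 11]
After 'over': [9, 11, 9]
After 'rot': [11, 9, 9]

Answer: 9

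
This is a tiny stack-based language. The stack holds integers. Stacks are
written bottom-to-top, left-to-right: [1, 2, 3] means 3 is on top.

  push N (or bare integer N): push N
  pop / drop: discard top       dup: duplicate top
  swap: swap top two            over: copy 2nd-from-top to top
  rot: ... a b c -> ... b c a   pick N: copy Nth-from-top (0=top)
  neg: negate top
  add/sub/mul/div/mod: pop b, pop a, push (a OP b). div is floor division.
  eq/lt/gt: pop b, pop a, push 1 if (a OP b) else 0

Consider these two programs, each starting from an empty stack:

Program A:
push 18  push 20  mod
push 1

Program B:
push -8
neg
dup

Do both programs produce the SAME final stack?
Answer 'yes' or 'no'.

Answer: no

Derivation:
Program A trace:
  After 'push 18': [18]
  After 'push 20': [18, 20]
  After 'mod': [18]
  After 'push 1': [18, 1]
Program A final stack: [18, 1]

Program B trace:
  After 'push -8': [-8]
  After 'neg': [8]
  After 'dup': [8, 8]
Program B final stack: [8, 8]
Same: no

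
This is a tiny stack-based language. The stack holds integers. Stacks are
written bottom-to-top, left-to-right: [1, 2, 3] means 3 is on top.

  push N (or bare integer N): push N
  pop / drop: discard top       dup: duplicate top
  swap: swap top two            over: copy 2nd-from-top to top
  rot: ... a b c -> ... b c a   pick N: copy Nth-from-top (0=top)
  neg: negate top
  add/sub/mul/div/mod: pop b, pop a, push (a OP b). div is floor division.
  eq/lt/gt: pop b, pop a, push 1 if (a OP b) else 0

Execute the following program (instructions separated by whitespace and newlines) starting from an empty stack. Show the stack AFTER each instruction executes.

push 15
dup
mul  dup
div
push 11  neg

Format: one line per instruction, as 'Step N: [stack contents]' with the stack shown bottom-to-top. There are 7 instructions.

Step 1: [15]
Step 2: [15, 15]
Step 3: [225]
Step 4: [225, 225]
Step 5: [1]
Step 6: [1, 11]
Step 7: [1, -11]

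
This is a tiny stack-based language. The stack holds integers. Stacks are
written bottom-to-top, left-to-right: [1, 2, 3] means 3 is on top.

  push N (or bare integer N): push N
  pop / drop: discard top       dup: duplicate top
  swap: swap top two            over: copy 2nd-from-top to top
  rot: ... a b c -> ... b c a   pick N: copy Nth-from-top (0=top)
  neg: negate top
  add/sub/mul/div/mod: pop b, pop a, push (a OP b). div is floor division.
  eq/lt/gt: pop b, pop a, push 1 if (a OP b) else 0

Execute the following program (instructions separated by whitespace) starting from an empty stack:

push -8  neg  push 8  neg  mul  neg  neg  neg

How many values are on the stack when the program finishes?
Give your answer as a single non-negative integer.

After 'push -8': stack = [-8] (depth 1)
After 'neg': stack = [8] (depth 1)
After 'push 8': stack = [8, 8] (depth 2)
After 'neg': stack = [8, -8] (depth 2)
After 'mul': stack = [-64] (depth 1)
After 'neg': stack = [64] (depth 1)
After 'neg': stack = [-64] (depth 1)
After 'neg': stack = [64] (depth 1)

Answer: 1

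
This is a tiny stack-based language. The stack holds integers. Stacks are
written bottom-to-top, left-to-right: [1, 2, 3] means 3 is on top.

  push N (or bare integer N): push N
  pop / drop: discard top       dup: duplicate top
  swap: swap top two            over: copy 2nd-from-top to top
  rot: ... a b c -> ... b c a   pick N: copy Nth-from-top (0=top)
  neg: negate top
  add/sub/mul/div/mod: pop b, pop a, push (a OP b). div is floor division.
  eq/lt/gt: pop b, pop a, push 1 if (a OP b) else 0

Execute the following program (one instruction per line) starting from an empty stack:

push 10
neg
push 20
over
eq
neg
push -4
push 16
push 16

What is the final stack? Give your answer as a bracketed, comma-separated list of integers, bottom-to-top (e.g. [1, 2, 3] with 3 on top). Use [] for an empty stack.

Answer: [-10, 0, -4, 16, 16]

Derivation:
After 'push 10': [10]
After 'neg': [-10]
After 'push 20': [-10, 20]
After 'over': [-10, 20, -10]
After 'eq': [-10, 0]
After 'neg': [-10, 0]
After 'push -4': [-10, 0, -4]
After 'push 16': [-10, 0, -4, 16]
After 'push 16': [-10, 0, -4, 16, 16]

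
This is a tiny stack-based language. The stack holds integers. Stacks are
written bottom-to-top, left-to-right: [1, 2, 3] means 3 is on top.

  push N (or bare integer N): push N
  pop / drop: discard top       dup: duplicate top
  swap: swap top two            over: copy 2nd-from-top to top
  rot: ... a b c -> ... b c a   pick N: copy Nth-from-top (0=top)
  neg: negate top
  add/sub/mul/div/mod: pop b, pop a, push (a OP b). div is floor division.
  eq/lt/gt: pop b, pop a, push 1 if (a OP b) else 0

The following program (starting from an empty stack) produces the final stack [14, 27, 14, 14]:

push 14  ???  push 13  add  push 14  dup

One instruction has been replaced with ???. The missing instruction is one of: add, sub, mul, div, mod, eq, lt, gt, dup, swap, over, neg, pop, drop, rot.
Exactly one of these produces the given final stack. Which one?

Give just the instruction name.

Stack before ???: [14]
Stack after ???:  [14, 14]
The instruction that transforms [14] -> [14, 14] is: dup

Answer: dup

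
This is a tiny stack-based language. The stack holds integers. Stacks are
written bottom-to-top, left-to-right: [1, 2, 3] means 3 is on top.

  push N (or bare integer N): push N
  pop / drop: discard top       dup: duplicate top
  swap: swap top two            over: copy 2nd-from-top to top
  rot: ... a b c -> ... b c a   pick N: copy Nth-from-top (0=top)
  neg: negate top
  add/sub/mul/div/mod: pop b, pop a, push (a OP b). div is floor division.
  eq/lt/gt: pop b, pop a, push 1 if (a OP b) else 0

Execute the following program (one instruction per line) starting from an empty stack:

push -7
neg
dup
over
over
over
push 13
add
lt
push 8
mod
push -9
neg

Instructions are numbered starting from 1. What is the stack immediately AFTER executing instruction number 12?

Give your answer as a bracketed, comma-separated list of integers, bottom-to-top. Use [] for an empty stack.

Answer: [7, 7, 7, 1, -9]

Derivation:
Step 1 ('push -7'): [-7]
Step 2 ('neg'): [7]
Step 3 ('dup'): [7, 7]
Step 4 ('over'): [7, 7, 7]
Step 5 ('over'): [7, 7, 7, 7]
Step 6 ('over'): [7, 7, 7, 7, 7]
Step 7 ('push 13'): [7, 7, 7, 7, 7, 13]
Step 8 ('add'): [7, 7, 7, 7, 20]
Step 9 ('lt'): [7, 7, 7, 1]
Step 10 ('push 8'): [7, 7, 7, 1, 8]
Step 11 ('mod'): [7, 7, 7, 1]
Step 12 ('push -9'): [7, 7, 7, 1, -9]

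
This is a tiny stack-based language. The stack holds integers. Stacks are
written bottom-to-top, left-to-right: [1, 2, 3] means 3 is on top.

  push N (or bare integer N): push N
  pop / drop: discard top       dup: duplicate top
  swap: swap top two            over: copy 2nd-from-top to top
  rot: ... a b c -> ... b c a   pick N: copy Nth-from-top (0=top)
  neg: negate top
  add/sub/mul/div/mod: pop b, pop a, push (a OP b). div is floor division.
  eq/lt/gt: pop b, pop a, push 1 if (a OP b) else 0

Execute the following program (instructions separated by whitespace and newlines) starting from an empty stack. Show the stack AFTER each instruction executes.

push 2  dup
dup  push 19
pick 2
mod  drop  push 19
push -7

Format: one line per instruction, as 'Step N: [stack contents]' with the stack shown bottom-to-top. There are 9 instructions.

Step 1: [2]
Step 2: [2, 2]
Step 3: [2, 2, 2]
Step 4: [2, 2, 2, 19]
Step 5: [2, 2, 2, 19, 2]
Step 6: [2, 2, 2, 1]
Step 7: [2, 2, 2]
Step 8: [2, 2, 2, 19]
Step 9: [2, 2, 2, 19, -7]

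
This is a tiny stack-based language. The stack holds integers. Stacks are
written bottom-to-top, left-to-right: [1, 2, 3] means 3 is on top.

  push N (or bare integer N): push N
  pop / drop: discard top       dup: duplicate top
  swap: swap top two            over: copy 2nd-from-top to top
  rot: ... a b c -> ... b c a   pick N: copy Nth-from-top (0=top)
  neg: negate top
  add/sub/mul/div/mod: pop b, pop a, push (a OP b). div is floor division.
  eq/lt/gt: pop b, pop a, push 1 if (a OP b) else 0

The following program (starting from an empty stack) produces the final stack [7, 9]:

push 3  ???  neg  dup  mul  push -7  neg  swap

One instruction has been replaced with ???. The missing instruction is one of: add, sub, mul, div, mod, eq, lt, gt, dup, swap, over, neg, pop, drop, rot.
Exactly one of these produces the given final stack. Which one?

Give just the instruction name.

Stack before ???: [3]
Stack after ???:  [-3]
The instruction that transforms [3] -> [-3] is: neg

Answer: neg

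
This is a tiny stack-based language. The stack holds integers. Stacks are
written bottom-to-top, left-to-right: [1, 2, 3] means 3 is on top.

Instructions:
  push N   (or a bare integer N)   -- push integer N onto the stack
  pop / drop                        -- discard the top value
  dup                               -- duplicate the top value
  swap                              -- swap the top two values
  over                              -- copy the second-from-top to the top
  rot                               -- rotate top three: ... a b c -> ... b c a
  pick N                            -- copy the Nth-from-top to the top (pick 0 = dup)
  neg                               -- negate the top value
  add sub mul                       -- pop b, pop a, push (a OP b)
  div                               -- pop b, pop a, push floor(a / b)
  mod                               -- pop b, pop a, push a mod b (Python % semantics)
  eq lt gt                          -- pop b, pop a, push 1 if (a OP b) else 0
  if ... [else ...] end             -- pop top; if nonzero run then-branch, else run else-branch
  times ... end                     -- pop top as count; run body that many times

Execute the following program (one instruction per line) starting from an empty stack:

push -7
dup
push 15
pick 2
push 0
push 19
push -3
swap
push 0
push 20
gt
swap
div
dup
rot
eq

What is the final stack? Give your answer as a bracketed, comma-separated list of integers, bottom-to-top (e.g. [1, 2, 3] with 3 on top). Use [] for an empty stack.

After 'push -7': [-7]
After 'dup': [-7, -7]
After 'push 15': [-7, -7, 15]
After 'pick 2': [-7, -7, 15, -7]
After 'push 0': [-7, -7, 15, -7, 0]
After 'push 19': [-7, -7, 15, -7, 0, 19]
After 'push -3': [-7, -7, 15, -7, 0, 19, -3]
After 'swap': [-7, -7, 15, -7, 0, -3, 19]
After 'push 0': [-7, -7, 15, -7, 0, -3, 19, 0]
After 'push 20': [-7, -7, 15, -7, 0, -3, 19, 0, 20]
After 'gt': [-7, -7, 15, -7, 0, -3, 19, 0]
After 'swap': [-7, -7, 15, -7, 0, -3, 0, 19]
After 'div': [-7, -7, 15, -7, 0, -3, 0]
After 'dup': [-7, -7, 15, -7, 0, -3, 0, 0]
After 'rot': [-7, -7, 15, -7, 0, 0, 0, -3]
After 'eq': [-7, -7, 15, -7, 0, 0, 0]

Answer: [-7, -7, 15, -7, 0, 0, 0]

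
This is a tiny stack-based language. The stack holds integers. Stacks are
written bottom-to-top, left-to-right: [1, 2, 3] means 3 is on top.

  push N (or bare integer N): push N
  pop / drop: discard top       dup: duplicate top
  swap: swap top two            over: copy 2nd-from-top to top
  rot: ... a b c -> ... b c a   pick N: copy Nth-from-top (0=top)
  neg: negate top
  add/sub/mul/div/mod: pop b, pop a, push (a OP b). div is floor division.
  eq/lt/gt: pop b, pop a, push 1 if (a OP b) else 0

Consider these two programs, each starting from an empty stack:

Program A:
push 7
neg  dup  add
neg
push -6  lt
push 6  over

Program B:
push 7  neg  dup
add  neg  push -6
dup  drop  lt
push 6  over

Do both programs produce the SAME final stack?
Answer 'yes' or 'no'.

Answer: yes

Derivation:
Program A trace:
  After 'push 7': [7]
  After 'neg': [-7]
  After 'dup': [-7, -7]
  After 'add': [-14]
  After 'neg': [14]
  After 'push -6': [14, -6]
  After 'lt': [0]
  After 'push 6': [0, 6]
  After 'over': [0, 6, 0]
Program A final stack: [0, 6, 0]

Program B trace:
  After 'push 7': [7]
  After 'neg': [-7]
  After 'dup': [-7, -7]
  After 'add': [-14]
  After 'neg': [14]
  After 'push -6': [14, -6]
  After 'dup': [14, -6, -6]
  After 'drop': [14, -6]
  After 'lt': [0]
  After 'push 6': [0, 6]
  After 'over': [0, 6, 0]
Program B final stack: [0, 6, 0]
Same: yes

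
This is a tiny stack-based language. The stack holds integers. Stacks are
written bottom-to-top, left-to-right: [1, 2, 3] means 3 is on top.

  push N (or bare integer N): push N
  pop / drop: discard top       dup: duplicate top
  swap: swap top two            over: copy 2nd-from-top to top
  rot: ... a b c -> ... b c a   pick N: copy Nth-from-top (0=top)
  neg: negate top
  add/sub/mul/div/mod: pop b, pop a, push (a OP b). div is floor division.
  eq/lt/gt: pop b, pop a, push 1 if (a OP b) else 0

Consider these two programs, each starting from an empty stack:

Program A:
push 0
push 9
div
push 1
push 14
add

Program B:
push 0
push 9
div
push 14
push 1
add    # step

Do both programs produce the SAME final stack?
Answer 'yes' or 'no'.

Answer: yes

Derivation:
Program A trace:
  After 'push 0': [0]
  After 'push 9': [0, 9]
  After 'div': [0]
  After 'push 1': [0, 1]
  After 'push 14': [0, 1, 14]
  After 'add': [0, 15]
Program A final stack: [0, 15]

Program B trace:
  After 'push 0': [0]
  After 'push 9': [0, 9]
  After 'div': [0]
  After 'push 14': [0, 14]
  After 'push 1': [0, 14, 1]
  After 'add': [0, 15]
Program B final stack: [0, 15]
Same: yes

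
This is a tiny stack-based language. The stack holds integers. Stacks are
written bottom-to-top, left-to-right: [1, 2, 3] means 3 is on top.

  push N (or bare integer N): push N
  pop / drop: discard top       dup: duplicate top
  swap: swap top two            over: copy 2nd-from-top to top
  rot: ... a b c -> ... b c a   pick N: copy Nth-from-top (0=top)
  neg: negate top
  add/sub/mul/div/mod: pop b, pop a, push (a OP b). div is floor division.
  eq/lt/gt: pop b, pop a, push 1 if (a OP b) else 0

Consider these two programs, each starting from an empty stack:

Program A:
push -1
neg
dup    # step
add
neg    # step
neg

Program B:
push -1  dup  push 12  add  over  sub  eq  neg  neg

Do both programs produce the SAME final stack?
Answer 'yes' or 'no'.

Program A trace:
  After 'push -1': [-1]
  After 'neg': [1]
  After 'dup': [1, 1]
  After 'add': [2]
  After 'neg': [-2]
  After 'neg': [2]
Program A final stack: [2]

Program B trace:
  After 'push -1': [-1]
  After 'dup': [-1, -1]
  After 'push 12': [-1, -1, 12]
  After 'add': [-1, 11]
  After 'over': [-1, 11, -1]
  After 'sub': [-1, 12]
  After 'eq': [0]
  After 'neg': [0]
  After 'neg': [0]
Program B final stack: [0]
Same: no

Answer: no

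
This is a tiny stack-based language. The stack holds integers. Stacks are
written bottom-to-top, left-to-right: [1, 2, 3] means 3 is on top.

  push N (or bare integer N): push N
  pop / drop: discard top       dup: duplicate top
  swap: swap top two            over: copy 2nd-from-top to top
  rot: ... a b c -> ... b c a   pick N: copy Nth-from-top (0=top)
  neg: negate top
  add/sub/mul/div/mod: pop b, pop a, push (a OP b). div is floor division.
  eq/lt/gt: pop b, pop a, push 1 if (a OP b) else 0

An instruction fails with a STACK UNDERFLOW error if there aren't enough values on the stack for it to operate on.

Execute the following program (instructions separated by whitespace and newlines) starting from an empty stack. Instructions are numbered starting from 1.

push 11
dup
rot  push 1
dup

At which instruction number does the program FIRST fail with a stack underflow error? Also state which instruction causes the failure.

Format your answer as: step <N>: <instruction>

Answer: step 3: rot

Derivation:
Step 1 ('push 11'): stack = [11], depth = 1
Step 2 ('dup'): stack = [11, 11], depth = 2
Step 3 ('rot'): needs 3 value(s) but depth is 2 — STACK UNDERFLOW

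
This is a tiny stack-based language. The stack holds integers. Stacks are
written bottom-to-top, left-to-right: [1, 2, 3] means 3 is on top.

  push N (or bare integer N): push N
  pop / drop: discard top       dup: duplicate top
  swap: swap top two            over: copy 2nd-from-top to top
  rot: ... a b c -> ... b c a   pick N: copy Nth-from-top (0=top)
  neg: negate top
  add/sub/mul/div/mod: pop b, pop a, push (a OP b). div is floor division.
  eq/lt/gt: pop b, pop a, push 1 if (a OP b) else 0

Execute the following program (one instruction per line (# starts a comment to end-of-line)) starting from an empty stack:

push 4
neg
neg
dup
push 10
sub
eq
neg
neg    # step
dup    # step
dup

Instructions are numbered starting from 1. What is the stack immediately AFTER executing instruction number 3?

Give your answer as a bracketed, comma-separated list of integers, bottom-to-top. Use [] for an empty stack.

Answer: [4]

Derivation:
Step 1 ('push 4'): [4]
Step 2 ('neg'): [-4]
Step 3 ('neg'): [4]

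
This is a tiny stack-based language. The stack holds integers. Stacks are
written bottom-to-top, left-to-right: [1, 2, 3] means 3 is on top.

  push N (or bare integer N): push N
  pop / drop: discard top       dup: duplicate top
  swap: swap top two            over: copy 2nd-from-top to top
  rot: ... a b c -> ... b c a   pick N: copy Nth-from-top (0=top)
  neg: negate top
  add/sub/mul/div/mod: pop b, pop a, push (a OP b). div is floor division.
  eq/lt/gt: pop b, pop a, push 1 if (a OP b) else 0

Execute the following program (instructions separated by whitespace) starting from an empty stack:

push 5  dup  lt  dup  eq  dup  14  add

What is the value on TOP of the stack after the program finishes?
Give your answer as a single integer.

After 'push 5': [5]
After 'dup': [5, 5]
After 'lt': [0]
After 'dup': [0, 0]
After 'eq': [1]
After 'dup': [1, 1]
After 'push 14': [1, 1, 14]
After 'add': [1, 15]

Answer: 15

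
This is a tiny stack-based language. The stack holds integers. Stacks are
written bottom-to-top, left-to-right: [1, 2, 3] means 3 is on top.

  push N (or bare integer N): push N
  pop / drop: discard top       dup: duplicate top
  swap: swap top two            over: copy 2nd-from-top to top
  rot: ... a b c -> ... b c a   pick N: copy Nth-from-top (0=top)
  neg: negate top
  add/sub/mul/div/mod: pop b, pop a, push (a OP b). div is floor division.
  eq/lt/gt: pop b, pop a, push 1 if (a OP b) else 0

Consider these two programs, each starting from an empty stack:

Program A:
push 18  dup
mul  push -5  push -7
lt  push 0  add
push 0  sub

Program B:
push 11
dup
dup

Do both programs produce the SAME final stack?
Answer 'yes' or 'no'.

Program A trace:
  After 'push 18': [18]
  After 'dup': [18, 18]
  After 'mul': [324]
  After 'push -5': [324, -5]
  After 'push -7': [324, -5, -7]
  After 'lt': [324, 0]
  After 'push 0': [324, 0, 0]
  After 'add': [324, 0]
  After 'push 0': [324, 0, 0]
  After 'sub': [324, 0]
Program A final stack: [324, 0]

Program B trace:
  After 'push 11': [11]
  After 'dup': [11, 11]
  After 'dup': [11, 11, 11]
Program B final stack: [11, 11, 11]
Same: no

Answer: no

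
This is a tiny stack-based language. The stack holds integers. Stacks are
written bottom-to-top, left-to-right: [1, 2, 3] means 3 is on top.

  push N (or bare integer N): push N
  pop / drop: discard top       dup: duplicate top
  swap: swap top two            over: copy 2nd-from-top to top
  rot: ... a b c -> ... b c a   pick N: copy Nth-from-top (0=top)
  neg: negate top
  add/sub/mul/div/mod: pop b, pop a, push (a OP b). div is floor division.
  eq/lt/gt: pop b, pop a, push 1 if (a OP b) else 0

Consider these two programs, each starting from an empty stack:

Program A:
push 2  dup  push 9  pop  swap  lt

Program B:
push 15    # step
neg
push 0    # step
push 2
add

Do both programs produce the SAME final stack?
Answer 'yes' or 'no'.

Program A trace:
  After 'push 2': [2]
  After 'dup': [2, 2]
  After 'push 9': [2, 2, 9]
  After 'pop': [2, 2]
  After 'swap': [2, 2]
  After 'lt': [0]
Program A final stack: [0]

Program B trace:
  After 'push 15': [15]
  After 'neg': [-15]
  After 'push 0': [-15, 0]
  After 'push 2': [-15, 0, 2]
  After 'add': [-15, 2]
Program B final stack: [-15, 2]
Same: no

Answer: no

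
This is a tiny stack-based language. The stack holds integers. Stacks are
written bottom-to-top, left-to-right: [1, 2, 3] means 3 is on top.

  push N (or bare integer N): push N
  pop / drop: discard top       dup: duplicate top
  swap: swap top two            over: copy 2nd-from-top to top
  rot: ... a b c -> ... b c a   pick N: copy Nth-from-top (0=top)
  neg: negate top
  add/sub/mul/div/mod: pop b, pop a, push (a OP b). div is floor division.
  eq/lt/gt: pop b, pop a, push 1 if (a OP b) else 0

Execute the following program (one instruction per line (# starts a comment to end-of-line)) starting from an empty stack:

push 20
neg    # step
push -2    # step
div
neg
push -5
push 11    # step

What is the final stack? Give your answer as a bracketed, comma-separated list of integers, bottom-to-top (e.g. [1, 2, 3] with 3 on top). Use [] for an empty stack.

After 'push 20': [20]
After 'neg': [-20]
After 'push -2': [-20, -2]
After 'div': [10]
After 'neg': [-10]
After 'push -5': [-10, -5]
After 'push 11': [-10, -5, 11]

Answer: [-10, -5, 11]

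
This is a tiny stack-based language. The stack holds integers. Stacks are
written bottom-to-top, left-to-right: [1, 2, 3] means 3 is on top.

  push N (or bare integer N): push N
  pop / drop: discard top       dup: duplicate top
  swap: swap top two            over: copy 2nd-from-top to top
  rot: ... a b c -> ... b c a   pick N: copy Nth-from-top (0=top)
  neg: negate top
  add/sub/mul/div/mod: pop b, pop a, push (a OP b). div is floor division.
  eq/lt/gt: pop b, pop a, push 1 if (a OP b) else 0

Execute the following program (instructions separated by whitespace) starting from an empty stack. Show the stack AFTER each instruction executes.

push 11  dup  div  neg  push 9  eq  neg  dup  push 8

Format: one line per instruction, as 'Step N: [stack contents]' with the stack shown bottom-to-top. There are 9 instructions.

Step 1: [11]
Step 2: [11, 11]
Step 3: [1]
Step 4: [-1]
Step 5: [-1, 9]
Step 6: [0]
Step 7: [0]
Step 8: [0, 0]
Step 9: [0, 0, 8]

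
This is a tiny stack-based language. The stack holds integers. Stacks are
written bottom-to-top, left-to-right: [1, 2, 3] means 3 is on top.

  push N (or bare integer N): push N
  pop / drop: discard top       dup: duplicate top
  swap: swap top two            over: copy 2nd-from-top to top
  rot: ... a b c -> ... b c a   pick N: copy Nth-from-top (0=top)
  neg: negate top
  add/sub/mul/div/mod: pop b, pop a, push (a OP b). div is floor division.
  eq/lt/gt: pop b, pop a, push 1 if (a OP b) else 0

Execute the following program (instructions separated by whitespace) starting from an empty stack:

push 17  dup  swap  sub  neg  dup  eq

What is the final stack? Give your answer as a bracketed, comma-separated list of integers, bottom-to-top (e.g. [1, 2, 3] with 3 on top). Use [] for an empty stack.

Answer: [1]

Derivation:
After 'push 17': [17]
After 'dup': [17, 17]
After 'swap': [17, 17]
After 'sub': [0]
After 'neg': [0]
After 'dup': [0, 0]
After 'eq': [1]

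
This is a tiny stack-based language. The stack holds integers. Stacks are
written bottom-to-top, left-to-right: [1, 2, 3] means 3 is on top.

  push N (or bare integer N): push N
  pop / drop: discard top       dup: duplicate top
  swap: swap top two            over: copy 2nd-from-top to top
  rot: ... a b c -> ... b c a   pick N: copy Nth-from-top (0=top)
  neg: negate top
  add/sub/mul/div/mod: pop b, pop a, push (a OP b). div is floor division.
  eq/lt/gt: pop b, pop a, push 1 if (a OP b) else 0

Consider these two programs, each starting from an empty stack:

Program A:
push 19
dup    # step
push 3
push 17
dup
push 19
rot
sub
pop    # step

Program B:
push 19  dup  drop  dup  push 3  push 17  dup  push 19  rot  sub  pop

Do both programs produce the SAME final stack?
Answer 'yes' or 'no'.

Program A trace:
  After 'push 19': [19]
  After 'dup': [19, 19]
  After 'push 3': [19, 19, 3]
  After 'push 17': [19, 19, 3, 17]
  After 'dup': [19, 19, 3, 17, 17]
  After 'push 19': [19, 19, 3, 17, 17, 19]
  After 'rot': [19, 19, 3, 17, 19, 17]
  After 'sub': [19, 19, 3, 17, 2]
  After 'pop': [19, 19, 3, 17]
Program A final stack: [19, 19, 3, 17]

Program B trace:
  After 'push 19': [19]
  After 'dup': [19, 19]
  After 'drop': [19]
  After 'dup': [19, 19]
  After 'push 3': [19, 19, 3]
  After 'push 17': [19, 19, 3, 17]
  After 'dup': [19, 19, 3, 17, 17]
  After 'push 19': [19, 19, 3, 17, 17, 19]
  After 'rot': [19, 19, 3, 17, 19, 17]
  After 'sub': [19, 19, 3, 17, 2]
  After 'pop': [19, 19, 3, 17]
Program B final stack: [19, 19, 3, 17]
Same: yes

Answer: yes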